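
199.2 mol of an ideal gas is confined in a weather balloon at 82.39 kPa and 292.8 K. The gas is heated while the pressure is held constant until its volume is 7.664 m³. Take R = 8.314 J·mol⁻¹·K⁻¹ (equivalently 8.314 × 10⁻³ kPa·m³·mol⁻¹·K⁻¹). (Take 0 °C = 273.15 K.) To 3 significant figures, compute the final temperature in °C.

T₂ ≈ 108 °C

From PV = nRT: V₁ = nRT₁/P₁ = 5.886 m³.
Isobaric, so V/T is constant: P₂ = P₁; T₂ = T₁·(V₂/V₁) = 381.3 K.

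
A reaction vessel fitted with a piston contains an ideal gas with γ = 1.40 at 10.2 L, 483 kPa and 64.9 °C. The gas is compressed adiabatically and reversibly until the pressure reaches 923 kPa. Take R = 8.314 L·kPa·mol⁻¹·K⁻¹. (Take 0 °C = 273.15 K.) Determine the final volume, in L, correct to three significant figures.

V₂ ≈ 6.42 L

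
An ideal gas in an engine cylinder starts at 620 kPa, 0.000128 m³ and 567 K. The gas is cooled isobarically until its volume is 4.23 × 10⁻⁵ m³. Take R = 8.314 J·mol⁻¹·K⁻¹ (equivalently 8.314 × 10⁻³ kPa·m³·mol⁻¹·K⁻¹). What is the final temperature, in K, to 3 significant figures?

T₂ ≈ 187 K

P constant ⇒ V ∝ T: P₂ = P₁; T₂ = T₁·(V₂/V₁) = 187.4 K.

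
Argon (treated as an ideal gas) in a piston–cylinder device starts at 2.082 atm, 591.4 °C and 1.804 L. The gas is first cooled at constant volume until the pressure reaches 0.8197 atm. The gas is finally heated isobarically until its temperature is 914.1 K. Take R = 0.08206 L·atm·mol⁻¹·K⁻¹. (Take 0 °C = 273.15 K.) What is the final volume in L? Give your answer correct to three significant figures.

V₃ ≈ 4.84 L

Convert: T₁ = 864.5 K.
V constant ⇒ P ∝ T: V₂ = V₁; T₂ = T₁·(P₂/P₁) = 340.4 K.
Isobaric, so V/T is constant: P₃ = P₂; V₃ = V₂·(T₃/T₂) = 4.845 L.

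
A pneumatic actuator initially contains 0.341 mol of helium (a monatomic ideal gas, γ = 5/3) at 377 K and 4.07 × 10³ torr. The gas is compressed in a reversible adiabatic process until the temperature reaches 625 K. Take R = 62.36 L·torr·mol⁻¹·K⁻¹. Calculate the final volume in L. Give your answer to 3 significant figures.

V₂ ≈ 0.923 L

From PV = nRT: V₁ = nRT₁/P₁ = 1.970 L.
Adiabatic (γ = 5/3), T V^(γ−1) and P V^γ constant: P₂ = P₁·(T₂/T₁)^(γ/(γ−1)) = 1.440e+04 torr; V₂ = V₁·(T₁/T₂)^(1/(γ−1)) = 0.9228 L.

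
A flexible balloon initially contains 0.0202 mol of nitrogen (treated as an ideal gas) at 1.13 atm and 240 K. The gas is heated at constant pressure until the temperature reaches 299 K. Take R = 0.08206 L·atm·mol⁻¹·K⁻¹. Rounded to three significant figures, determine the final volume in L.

From PV = nRT: V₁ = nRT₁/P₁ = 0.3521 L.
Isobaric, so V/T is constant: P₂ = P₁; V₂ = V₁·(T₂/T₁) = 0.4386 L.

V₂ ≈ 0.439 L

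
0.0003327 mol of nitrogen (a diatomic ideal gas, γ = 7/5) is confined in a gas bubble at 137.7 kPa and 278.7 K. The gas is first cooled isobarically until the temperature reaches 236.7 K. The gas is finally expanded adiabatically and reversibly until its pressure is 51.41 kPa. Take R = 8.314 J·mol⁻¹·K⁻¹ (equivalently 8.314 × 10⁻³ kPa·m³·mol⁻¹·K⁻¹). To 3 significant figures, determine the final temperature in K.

T₃ ≈ 179 K

From PV = nRT: V₁ = nRT₁/P₁ = 5.598e-06 m³.
Isobaric, so V/T is constant: P₂ = P₁; V₂ = V₁·(T₂/T₁) = 4.755e-06 m³.
Adiabatic (γ = 7/5), T V^(γ−1) and P V^γ constant: T₃ = T₂·(P₃/P₂)^((γ−1)/γ) = 178.6 K; V₃ = V₂·(P₂/P₃)^(1/γ) = 9.611e-06 m³.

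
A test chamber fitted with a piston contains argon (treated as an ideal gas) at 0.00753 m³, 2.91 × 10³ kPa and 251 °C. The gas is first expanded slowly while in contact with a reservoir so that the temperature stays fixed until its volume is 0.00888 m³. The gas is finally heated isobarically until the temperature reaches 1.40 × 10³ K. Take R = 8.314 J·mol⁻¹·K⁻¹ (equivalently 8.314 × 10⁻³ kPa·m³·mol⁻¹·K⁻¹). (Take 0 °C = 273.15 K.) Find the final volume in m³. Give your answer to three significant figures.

V₃ ≈ 0.0237 m³

Convert: T₁ = 524.1 K.
Isothermal, so P V is constant: T₂ = T₁; P₂ = P₁·(V₁/V₂) = 2468 kPa.
Isobaric, so V/T is constant: P₃ = P₂; V₃ = V₂·(T₃/T₂) = 0.02372 m³.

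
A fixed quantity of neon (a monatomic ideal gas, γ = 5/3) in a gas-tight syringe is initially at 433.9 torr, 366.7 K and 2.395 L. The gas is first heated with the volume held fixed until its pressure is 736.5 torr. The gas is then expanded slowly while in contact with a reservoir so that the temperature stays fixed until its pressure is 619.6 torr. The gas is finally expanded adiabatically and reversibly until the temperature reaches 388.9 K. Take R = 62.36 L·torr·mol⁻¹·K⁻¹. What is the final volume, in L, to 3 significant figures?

V constant ⇒ P ∝ T: V₂ = V₁; T₂ = T₁·(P₂/P₁) = 622.4 K.
T constant ⇒ Boyle's law P V = const: T₃ = T₂; V₃ = V₂·(P₂/P₃) = 2.847 L.
Reversible adiabatic, γ = 5/3: P₄ = P₃·(T₄/T₃)^(γ/(γ−1)) = 191.2 torr; V₄ = V₃·(T₃/T₄)^(1/(γ−1)) = 5.764 L.

V₄ ≈ 5.76 L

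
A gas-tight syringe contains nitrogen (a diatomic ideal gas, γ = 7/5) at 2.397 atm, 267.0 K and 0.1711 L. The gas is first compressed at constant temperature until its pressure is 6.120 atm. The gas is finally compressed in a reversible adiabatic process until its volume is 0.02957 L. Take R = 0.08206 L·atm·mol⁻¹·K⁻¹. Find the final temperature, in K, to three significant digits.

T₃ ≈ 370 K

T constant ⇒ Boyle's law P V = const: T₂ = T₁; V₂ = V₁·(P₁/P₂) = 0.06701 L.
Reversible adiabatic, γ = 7/5: T₃ = T₂·(V₂/V₃)^(γ−1) = 370.4 K; P₃ = P₂·(V₂/V₃)^γ = 19.24 atm.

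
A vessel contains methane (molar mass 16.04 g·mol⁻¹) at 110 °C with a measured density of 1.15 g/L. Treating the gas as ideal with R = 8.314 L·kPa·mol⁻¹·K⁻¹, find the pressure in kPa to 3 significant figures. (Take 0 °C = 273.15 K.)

P ≈ 228 kPa

ρ = PM/(RT) ⇒ P = ρRT/M = (1.15 × 8.314 × 383.1) / 16.04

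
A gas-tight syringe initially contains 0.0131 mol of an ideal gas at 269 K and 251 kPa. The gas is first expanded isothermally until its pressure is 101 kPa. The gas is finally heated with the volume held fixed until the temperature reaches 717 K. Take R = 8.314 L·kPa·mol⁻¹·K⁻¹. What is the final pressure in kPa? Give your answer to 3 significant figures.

From PV = nRT: V₁ = nRT₁/P₁ = 0.1167 L.
Isothermal, so P V is constant: T₂ = T₁; V₂ = V₁·(P₁/P₂) = 0.2901 L.
V constant ⇒ P ∝ T: V₃ = V₂; P₃ = P₂·(T₃/T₂) = 269.2 kPa.

P₃ ≈ 269 kPa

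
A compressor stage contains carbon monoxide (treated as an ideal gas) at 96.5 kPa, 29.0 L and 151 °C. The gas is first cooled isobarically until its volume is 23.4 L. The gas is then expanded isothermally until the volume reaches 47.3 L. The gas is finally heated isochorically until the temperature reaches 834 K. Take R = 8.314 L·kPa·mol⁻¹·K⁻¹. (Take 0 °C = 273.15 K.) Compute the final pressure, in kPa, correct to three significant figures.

Convert: T₁ = 424.1 K.
Isobaric, so V/T is constant: P₂ = P₁; T₂ = T₁·(V₂/V₁) = 342.2 K.
Isothermal, so P V is constant: T₃ = T₂; P₃ = P₂·(V₂/V₃) = 47.74 kPa.
V constant ⇒ P ∝ T: V₄ = V₃; P₄ = P₃·(T₄/T₃) = 116.3 kPa.

P₄ ≈ 116 kPa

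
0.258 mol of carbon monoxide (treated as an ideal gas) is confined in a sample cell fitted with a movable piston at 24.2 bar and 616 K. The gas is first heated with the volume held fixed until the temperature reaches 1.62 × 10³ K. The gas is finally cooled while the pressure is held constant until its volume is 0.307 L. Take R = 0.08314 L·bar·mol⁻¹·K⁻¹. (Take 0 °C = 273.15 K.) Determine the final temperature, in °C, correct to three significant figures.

From PV = nRT: V₁ = nRT₁/P₁ = 0.5460 L.
Isochoric, so P/T is constant: V₂ = V₁; P₂ = P₁·(T₂/T₁) = 63.64 bar.
Isobaric, so V/T is constant: P₃ = P₂; T₃ = T₂·(V₃/V₂) = 910.9 K.

T₃ ≈ 638 °C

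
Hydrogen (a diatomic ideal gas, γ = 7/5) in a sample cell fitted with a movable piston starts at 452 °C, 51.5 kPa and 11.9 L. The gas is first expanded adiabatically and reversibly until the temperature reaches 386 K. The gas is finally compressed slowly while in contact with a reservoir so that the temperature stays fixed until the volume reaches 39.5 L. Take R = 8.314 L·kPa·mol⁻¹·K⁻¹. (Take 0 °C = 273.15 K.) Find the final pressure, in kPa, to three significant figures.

Convert: T₁ = 725.1 K.
Reversible adiabatic, γ = 7/5: P₂ = P₁·(T₂/T₁)^(γ/(γ−1)) = 5.667 kPa; V₂ = V₁·(T₁/T₂)^(1/(γ−1)) = 57.56 L.
Isothermal, so P V is constant: T₃ = T₂; P₃ = P₂·(V₂/V₃) = 8.259 kPa.

P₃ ≈ 8.26 kPa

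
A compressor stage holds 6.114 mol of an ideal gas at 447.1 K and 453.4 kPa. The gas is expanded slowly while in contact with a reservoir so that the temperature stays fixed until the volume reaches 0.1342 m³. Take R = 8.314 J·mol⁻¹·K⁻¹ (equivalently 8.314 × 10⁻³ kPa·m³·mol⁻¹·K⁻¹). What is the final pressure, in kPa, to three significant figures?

From PV = nRT: V₁ = nRT₁/P₁ = 0.05013 m³.
T constant ⇒ Boyle's law P V = const: T₂ = T₁; P₂ = P₁·(V₁/V₂) = 169.4 kPa.

P₂ ≈ 169 kPa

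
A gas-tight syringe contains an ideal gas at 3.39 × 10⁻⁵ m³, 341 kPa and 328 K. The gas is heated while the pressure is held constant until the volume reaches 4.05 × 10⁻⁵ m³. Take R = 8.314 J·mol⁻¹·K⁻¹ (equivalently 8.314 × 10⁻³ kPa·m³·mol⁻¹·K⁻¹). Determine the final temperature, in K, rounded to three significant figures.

T₂ ≈ 392 K

P constant ⇒ V ∝ T: P₂ = P₁; T₂ = T₁·(V₂/V₁) = 391.9 K.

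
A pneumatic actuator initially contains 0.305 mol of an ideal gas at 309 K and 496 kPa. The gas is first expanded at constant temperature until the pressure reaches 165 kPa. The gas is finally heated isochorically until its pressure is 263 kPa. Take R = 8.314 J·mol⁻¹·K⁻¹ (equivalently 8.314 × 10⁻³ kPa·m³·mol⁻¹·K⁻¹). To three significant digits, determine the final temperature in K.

T₃ ≈ 493 K

From PV = nRT: V₁ = nRT₁/P₁ = 0.001580 m³.
T constant ⇒ Boyle's law P V = const: T₂ = T₁; V₂ = V₁·(P₁/P₂) = 0.004749 m³.
V constant ⇒ P ∝ T: V₃ = V₂; T₃ = T₂·(P₃/P₂) = 492.5 K.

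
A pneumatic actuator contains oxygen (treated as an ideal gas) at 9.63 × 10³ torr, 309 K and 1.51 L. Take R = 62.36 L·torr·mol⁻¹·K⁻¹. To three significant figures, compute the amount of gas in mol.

n ≈ 0.755 mol

PV = nRT ⇒ n = PV/(RT) = (9.63e+03 × 1.51) / (62.36 × 309)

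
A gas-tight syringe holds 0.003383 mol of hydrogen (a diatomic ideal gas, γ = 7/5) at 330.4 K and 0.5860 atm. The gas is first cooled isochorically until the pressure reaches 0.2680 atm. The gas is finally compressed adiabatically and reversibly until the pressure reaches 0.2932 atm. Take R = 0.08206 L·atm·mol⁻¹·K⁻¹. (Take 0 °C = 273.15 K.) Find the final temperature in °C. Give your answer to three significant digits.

T₃ ≈ -118 °C

From PV = nRT: V₁ = nRT₁/P₁ = 0.1565 L.
V constant ⇒ P ∝ T: V₂ = V₁; T₂ = T₁·(P₂/P₁) = 151.1 K.
Adiabatic (γ = 7/5), T V^(γ−1) and P V^γ constant: T₃ = T₂·(P₃/P₂)^((γ−1)/γ) = 155.0 K; V₃ = V₂·(P₂/P₃)^(1/γ) = 0.1468 L.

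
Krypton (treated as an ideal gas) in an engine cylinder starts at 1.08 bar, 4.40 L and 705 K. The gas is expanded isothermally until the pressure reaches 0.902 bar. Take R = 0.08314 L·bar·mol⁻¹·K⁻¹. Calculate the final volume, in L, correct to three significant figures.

Isothermal, so P V is constant: T₂ = T₁; V₂ = V₁·(P₁/P₂) = 5.268 L.

V₂ ≈ 5.27 L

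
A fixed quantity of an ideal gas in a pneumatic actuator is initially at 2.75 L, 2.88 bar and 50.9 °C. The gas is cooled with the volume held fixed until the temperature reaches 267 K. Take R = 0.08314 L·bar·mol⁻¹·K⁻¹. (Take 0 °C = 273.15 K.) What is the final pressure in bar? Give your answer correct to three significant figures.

Convert: T₁ = 324.0 K.
V constant ⇒ P ∝ T: V₂ = V₁; P₂ = P₁·(T₂/T₁) = 2.373 bar.

P₂ ≈ 2.37 bar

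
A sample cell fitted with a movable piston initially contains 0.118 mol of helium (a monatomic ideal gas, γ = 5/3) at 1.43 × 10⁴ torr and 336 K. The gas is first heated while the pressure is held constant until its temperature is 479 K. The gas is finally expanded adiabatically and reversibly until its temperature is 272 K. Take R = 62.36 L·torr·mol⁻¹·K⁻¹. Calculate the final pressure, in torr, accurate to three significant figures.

From PV = nRT: V₁ = nRT₁/P₁ = 0.1729 L.
Isobaric, so V/T is constant: P₂ = P₁; V₂ = V₁·(T₂/T₁) = 0.2465 L.
Reversible adiabatic, γ = 5/3: P₃ = P₂·(T₃/T₂)^(γ/(γ−1)) = 3475 torr; V₃ = V₂·(T₂/T₃)^(1/(γ−1)) = 0.5760 L.

P₃ ≈ 3.47e+03 torr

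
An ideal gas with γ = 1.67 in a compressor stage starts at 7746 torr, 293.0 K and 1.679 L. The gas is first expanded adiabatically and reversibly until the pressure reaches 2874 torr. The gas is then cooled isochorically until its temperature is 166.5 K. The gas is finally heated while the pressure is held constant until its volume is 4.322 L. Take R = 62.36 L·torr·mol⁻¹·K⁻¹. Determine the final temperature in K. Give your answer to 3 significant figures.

T₄ ≈ 237 K

Reversible adiabatic, γ = 1.67: T₂ = T₁·(P₂/P₁)^((γ−1)/γ) = 196.8 K; V₂ = V₁·(P₁/P₂)^(1/γ) = 3.040 L.
V constant ⇒ P ∝ T: V₃ = V₂; P₃ = P₂·(T₃/T₂) = 2431 torr.
Isobaric, so V/T is constant: P₄ = P₃; T₄ = T₃·(V₄/V₃) = 236.7 K.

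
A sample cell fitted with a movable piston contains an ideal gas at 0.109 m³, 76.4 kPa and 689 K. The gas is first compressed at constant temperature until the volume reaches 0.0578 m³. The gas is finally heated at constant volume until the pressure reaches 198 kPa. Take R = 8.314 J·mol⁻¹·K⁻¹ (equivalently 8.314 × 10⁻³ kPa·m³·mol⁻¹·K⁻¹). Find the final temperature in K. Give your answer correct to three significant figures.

T₃ ≈ 947 K

T constant ⇒ Boyle's law P V = const: T₂ = T₁; P₂ = P₁·(V₁/V₂) = 144.1 kPa.
V constant ⇒ P ∝ T: V₃ = V₂; T₃ = T₂·(P₃/P₂) = 946.9 K.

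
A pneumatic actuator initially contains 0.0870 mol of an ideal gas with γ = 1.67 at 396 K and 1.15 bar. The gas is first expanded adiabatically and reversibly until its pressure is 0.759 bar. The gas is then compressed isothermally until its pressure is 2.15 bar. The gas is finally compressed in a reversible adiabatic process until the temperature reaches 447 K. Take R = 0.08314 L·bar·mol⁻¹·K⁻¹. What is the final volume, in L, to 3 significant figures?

From PV = nRT: V₁ = nRT₁/P₁ = 2.491 L.
Adiabatic (γ = 1.67), T V^(γ−1) and P V^γ constant: T₂ = T₁·(P₂/P₁)^((γ−1)/γ) = 335.2 K; V₂ = V₁·(P₁/P₂)^(1/γ) = 3.194 L.
T constant ⇒ Boyle's law P V = const: T₃ = T₂; V₃ = V₂·(P₂/P₃) = 1.128 L.
Reversible adiabatic, γ = 1.67: P₄ = P₃·(T₄/T₃)^(γ/(γ−1)) = 4.406 bar; V₄ = V₃·(T₃/T₄)^(1/(γ−1)) = 0.7338 L.

V₄ ≈ 0.734 L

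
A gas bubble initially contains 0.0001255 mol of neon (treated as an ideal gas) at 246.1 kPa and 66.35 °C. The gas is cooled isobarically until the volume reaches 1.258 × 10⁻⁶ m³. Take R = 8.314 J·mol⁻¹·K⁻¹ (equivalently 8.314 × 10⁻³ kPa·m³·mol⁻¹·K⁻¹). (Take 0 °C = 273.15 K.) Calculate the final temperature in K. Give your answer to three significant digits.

Convert: T₁ = 339.5 K.
From PV = nRT: V₁ = nRT₁/P₁ = 1.439e-06 m³.
Isobaric, so V/T is constant: P₂ = P₁; T₂ = T₁·(V₂/V₁) = 296.7 K.

T₂ ≈ 297 K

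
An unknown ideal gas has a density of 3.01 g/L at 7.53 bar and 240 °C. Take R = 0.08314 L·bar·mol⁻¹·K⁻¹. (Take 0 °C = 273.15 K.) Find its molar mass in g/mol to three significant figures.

ρ = PM/(RT) ⇒ M = ρRT/P = (3.01 × 0.08314 × 513.1) / 7.53

M ≈ 17.1 g/mol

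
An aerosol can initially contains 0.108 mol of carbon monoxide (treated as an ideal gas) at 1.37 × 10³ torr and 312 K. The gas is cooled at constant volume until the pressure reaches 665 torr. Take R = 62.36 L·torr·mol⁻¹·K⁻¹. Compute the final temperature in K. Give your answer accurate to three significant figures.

T₂ ≈ 151 K

From PV = nRT: V₁ = nRT₁/P₁ = 1.534 L.
V constant ⇒ P ∝ T: V₂ = V₁; T₂ = T₁·(P₂/P₁) = 151.4 K.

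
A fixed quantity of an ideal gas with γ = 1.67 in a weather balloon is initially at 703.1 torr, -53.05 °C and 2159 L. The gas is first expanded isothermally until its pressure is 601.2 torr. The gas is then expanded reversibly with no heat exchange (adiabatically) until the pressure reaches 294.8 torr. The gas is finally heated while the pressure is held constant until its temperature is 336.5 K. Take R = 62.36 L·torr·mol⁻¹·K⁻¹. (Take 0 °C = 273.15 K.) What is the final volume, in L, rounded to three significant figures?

V₄ ≈ 7.87e+03 L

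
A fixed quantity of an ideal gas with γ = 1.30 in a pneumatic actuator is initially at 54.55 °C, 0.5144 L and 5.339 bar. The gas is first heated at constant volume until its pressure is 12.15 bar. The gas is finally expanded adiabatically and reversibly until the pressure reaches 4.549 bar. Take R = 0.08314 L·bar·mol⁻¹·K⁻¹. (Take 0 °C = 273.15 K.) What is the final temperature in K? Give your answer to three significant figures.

Convert: T₁ = 327.7 K.
Isochoric, so P/T is constant: V₂ = V₁; T₂ = T₁·(P₂/P₁) = 745.7 K.
Adiabatic (γ = 1.30), T V^(γ−1) and P V^γ constant: T₃ = T₂·(P₃/P₂)^((γ−1)/γ) = 594.5 K; V₃ = V₂·(P₂/P₃)^(1/γ) = 1.095 L.

T₃ ≈ 594 K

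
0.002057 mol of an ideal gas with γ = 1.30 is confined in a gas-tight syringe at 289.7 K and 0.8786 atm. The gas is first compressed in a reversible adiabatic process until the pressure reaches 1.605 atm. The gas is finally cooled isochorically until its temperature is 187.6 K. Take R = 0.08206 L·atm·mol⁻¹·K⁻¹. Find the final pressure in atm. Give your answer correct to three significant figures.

P₃ ≈ 0.904 atm

From PV = nRT: V₁ = nRT₁/P₁ = 0.05566 L.
Reversible adiabatic, γ = 1.30: T₂ = T₁·(P₂/P₁)^((γ−1)/γ) = 332.9 K; V₂ = V₁·(P₁/P₂)^(1/γ) = 0.03501 L.
Isochoric, so P/T is constant: V₃ = V₂; P₃ = P₂·(T₃/T₂) = 0.9044 atm.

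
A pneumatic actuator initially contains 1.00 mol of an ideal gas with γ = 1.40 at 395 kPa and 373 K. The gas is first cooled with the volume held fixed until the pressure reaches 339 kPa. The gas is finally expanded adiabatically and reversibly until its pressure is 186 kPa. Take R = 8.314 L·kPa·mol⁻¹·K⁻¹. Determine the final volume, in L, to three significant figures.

From PV = nRT: V₁ = nRT₁/P₁ = 7.851 L.
V constant ⇒ P ∝ T: V₂ = V₁; T₂ = T₁·(P₂/P₁) = 320.1 K.
Adiabatic (γ = 1.40), T V^(γ−1) and P V^γ constant: T₃ = T₂·(P₃/P₂)^((γ−1)/γ) = 269.7 K; V₃ = V₂·(P₂/P₃)^(1/γ) = 12.05 L.

V₃ ≈ 12.1 L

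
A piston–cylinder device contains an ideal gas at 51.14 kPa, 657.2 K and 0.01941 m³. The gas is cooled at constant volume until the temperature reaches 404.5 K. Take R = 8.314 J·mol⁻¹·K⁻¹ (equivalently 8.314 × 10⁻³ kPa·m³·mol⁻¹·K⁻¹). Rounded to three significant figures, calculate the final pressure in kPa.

Isochoric, so P/T is constant: V₂ = V₁; P₂ = P₁·(T₂/T₁) = 31.48 kPa.

P₂ ≈ 31.5 kPa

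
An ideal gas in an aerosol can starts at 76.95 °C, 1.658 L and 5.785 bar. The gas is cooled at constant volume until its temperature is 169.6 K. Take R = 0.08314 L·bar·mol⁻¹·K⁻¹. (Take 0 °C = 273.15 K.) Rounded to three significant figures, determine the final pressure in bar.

Convert: T₁ = 350.1 K.
V constant ⇒ P ∝ T: V₂ = V₁; P₂ = P₁·(T₂/T₁) = 2.802 bar.

P₂ ≈ 2.80 bar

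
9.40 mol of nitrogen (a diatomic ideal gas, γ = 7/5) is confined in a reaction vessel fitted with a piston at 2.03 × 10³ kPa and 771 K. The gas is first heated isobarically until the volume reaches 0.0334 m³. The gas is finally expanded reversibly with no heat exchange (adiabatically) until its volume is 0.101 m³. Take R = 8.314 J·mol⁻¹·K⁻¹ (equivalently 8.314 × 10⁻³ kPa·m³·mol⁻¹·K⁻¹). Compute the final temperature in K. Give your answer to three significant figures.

From PV = nRT: V₁ = nRT₁/P₁ = 0.02968 m³.
Isobaric, so V/T is constant: P₂ = P₁; T₂ = T₁·(V₂/V₁) = 867.6 K.
Reversible adiabatic, γ = 7/5: T₃ = T₂·(V₂/V₃)^(γ−1) = 557.3 K; P₃ = P₂·(V₂/V₃)^γ = 431.2 kPa.

T₃ ≈ 557 K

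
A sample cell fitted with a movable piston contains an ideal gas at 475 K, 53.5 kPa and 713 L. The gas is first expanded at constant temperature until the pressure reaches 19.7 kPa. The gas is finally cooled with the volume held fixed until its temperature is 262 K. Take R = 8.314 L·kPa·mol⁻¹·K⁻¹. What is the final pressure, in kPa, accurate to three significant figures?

P₃ ≈ 10.9 kPa

T constant ⇒ Boyle's law P V = const: T₂ = T₁; V₂ = V₁·(P₁/P₂) = 1936 L.
Isochoric, so P/T is constant: V₃ = V₂; P₃ = P₂·(T₃/T₂) = 10.87 kPa.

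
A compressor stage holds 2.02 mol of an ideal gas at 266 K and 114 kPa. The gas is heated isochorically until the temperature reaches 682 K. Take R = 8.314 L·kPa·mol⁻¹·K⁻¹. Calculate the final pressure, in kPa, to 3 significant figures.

From PV = nRT: V₁ = nRT₁/P₁ = 39.19 L.
V constant ⇒ P ∝ T: V₂ = V₁; P₂ = P₁·(T₂/T₁) = 292.3 kPa.

P₂ ≈ 292 kPa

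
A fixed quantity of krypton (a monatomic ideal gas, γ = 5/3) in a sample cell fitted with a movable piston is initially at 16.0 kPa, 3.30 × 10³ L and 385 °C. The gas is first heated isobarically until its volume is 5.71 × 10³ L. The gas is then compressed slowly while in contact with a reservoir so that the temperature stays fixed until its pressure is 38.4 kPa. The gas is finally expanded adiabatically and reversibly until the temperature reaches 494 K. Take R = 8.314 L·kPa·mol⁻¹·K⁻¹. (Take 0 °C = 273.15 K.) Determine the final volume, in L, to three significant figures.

Convert: T₁ = 658.1 K.
Isobaric, so V/T is constant: P₂ = P₁; T₂ = T₁·(V₂/V₁) = 1139 K.
T constant ⇒ Boyle's law P V = const: T₃ = T₂; V₃ = V₂·(P₂/P₃) = 2379 L.
Adiabatic (γ = 5/3), T V^(γ−1) and P V^γ constant: P₄ = P₃·(T₄/T₃)^(γ/(γ−1)) = 4.759 kPa; V₄ = V₃·(T₃/T₄)^(1/(γ−1)) = 8327 L.

V₄ ≈ 8.33e+03 L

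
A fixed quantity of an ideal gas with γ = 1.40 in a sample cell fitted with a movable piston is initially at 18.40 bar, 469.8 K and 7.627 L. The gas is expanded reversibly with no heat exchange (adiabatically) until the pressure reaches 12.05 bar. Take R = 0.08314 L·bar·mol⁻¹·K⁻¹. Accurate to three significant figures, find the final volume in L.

V₂ ≈ 10.3 L

Adiabatic (γ = 1.40), T V^(γ−1) and P V^γ constant: T₂ = T₁·(P₂/P₁)^((γ−1)/γ) = 416.3 K; V₂ = V₁·(P₁/P₂)^(1/γ) = 10.32 L.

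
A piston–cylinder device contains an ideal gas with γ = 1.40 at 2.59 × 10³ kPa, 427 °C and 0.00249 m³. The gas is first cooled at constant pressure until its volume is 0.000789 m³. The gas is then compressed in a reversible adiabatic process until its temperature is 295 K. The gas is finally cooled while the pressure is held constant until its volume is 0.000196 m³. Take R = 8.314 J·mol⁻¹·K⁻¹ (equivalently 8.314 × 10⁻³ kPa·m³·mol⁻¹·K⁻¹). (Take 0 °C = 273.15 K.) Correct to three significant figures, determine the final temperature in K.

Convert: T₁ = 700.1 K.
Isobaric, so V/T is constant: P₂ = P₁; T₂ = T₁·(V₂/V₁) = 221.9 K.
Reversible adiabatic, γ = 1.40: P₃ = P₂·(T₃/T₂)^(γ/(γ−1)) = 7022 kPa; V₃ = V₂·(T₂/T₃)^(1/(γ−1)) = 0.0003870 m³.
Isobaric, so V/T is constant: P₄ = P₃; T₄ = T₃·(V₄/V₃) = 149.4 K.

T₄ ≈ 149 K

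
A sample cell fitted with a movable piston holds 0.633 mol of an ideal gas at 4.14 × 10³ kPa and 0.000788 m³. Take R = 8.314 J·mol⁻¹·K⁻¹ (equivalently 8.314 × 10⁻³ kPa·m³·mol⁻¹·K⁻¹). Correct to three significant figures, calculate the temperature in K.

T ≈ 620 K

PV = nRT ⇒ T = PV/(nR) = (4.14e+03 × 0.000788) / (0.633 × 8.314 × 10⁻³)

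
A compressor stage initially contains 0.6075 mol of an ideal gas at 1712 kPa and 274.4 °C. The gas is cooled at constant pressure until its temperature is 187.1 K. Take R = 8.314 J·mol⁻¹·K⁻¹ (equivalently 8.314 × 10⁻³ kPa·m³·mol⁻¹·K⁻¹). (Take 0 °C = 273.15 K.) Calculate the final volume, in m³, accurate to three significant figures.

V₂ ≈ 0.000552 m³

Convert: T₁ = 547.5 K.
From PV = nRT: V₁ = nRT₁/P₁ = 0.001615 m³.
Isobaric, so V/T is constant: P₂ = P₁; V₂ = V₁·(T₂/T₁) = 0.0005520 m³.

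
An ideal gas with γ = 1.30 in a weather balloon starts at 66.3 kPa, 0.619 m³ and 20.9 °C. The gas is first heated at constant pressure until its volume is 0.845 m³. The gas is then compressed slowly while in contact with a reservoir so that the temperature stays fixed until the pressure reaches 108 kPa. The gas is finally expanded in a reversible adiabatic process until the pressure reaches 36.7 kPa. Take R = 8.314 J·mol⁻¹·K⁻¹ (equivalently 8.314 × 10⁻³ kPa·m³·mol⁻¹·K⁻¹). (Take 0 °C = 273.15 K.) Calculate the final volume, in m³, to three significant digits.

V₄ ≈ 1.19 m³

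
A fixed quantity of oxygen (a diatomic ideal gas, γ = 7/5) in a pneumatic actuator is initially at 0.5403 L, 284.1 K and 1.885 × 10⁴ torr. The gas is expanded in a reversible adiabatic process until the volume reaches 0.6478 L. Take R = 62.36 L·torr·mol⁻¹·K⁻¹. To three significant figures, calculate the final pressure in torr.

P₂ ≈ 1.46e+04 torr

Reversible adiabatic, γ = 7/5: T₂ = T₁·(V₁/V₂)^(γ−1) = 264.2 K; P₂ = P₁·(V₁/V₂)^γ = 1.462e+04 torr.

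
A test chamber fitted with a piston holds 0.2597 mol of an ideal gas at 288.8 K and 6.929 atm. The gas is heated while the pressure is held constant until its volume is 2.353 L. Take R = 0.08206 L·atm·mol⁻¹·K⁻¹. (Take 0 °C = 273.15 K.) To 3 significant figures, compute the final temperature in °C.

T₂ ≈ 492 °C

From PV = nRT: V₁ = nRT₁/P₁ = 0.8882 L.
Isobaric, so V/T is constant: P₂ = P₁; T₂ = T₁·(V₂/V₁) = 765.0 K.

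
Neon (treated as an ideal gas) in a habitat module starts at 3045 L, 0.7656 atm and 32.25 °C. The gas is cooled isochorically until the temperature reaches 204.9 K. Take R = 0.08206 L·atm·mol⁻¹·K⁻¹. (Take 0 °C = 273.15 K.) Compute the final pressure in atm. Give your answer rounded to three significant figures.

Convert: T₁ = 305.4 K.
Isochoric, so P/T is constant: V₂ = V₁; P₂ = P₁·(T₂/T₁) = 0.5137 atm.

P₂ ≈ 0.514 atm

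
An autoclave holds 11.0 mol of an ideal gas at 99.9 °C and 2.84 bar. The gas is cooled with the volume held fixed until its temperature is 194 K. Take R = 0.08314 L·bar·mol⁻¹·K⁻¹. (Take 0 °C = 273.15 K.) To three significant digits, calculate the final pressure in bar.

Convert: T₁ = 373.0 K.
From PV = nRT: V₁ = nRT₁/P₁ = 120.1 L.
Isochoric, so P/T is constant: V₂ = V₁; P₂ = P₁·(T₂/T₁) = 1.477 bar.

P₂ ≈ 1.48 bar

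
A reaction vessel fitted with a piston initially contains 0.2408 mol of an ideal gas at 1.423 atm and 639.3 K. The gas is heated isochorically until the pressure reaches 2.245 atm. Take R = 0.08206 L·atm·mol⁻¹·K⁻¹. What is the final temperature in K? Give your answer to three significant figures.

T₂ ≈ 1.01e+03 K

From PV = nRT: V₁ = nRT₁/P₁ = 8.877 L.
Isochoric, so P/T is constant: V₂ = V₁; T₂ = T₁·(P₂/P₁) = 1009 K.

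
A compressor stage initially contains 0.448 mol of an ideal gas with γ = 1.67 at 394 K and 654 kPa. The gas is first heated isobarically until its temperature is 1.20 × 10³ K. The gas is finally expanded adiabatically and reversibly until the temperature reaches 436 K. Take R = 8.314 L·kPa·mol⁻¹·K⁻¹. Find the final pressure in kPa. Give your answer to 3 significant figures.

P₃ ≈ 52.4 kPa

From PV = nRT: V₁ = nRT₁/P₁ = 2.244 L.
Isobaric, so V/T is constant: P₂ = P₁; V₂ = V₁·(T₂/T₁) = 6.834 L.
Reversible adiabatic, γ = 1.67: P₃ = P₂·(T₃/T₂)^(γ/(γ−1)) = 52.44 kPa; V₃ = V₂·(T₂/T₃)^(1/(γ−1)) = 30.97 L.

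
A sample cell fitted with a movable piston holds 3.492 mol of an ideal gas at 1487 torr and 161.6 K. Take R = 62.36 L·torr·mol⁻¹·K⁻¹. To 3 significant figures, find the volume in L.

V ≈ 23.7 L

PV = nRT ⇒ V = nRT/P = (3.492 × 62.36 × 161.6) / 1487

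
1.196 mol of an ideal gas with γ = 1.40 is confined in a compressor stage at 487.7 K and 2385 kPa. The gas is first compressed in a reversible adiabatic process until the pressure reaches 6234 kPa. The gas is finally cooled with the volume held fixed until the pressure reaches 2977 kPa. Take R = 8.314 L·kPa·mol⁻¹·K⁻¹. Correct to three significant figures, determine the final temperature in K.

T₃ ≈ 306 K

From PV = nRT: V₁ = nRT₁/P₁ = 2.033 L.
Adiabatic (γ = 1.40), T V^(γ−1) and P V^γ constant: T₂ = T₁·(P₂/P₁)^((γ−1)/γ) = 641.8 K; V₂ = V₁·(P₁/P₂)^(1/γ) = 1.024 L.
V constant ⇒ P ∝ T: V₃ = V₂; T₃ = T₂·(P₃/P₂) = 306.5 K.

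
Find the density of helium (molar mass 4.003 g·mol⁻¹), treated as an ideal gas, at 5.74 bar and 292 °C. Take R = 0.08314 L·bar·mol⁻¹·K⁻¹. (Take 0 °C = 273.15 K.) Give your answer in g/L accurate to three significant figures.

ρ ≈ 0.489 g/L

ρ = PM/(RT) = (5.74 × 4.003) / (0.08314 × 565.1)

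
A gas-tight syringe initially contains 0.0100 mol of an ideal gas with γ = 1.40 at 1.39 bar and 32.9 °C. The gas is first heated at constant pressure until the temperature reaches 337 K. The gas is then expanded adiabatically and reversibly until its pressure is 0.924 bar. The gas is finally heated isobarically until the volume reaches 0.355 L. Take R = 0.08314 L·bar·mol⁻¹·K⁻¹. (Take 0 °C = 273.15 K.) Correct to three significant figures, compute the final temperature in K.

T₄ ≈ 395 K

Convert: T₁ = 306.0 K.
From PV = nRT: V₁ = nRT₁/P₁ = 0.1831 L.
Isobaric, so V/T is constant: P₂ = P₁; V₂ = V₁·(T₂/T₁) = 0.2016 L.
Reversible adiabatic, γ = 1.40: T₃ = T₂·(P₃/P₂)^((γ−1)/γ) = 299.9 K; V₃ = V₂·(P₂/P₃)^(1/γ) = 0.2698 L.
Isobaric, so V/T is constant: P₄ = P₃; T₄ = T₃·(V₄/V₃) = 394.5 K.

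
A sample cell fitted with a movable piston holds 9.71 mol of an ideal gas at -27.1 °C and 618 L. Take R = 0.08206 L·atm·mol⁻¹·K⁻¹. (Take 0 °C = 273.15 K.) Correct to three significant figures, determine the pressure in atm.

Convert: T = 246.05 K.
PV = nRT ⇒ P = nRT/V = (9.71 × 0.08206 × 246.05) / 618

P ≈ 0.317 atm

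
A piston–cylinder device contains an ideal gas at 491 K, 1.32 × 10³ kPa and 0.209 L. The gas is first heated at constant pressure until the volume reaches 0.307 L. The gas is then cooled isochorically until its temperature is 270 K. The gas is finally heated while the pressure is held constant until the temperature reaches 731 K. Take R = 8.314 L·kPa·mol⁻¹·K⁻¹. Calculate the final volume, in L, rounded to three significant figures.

Isobaric, so V/T is constant: P₂ = P₁; T₂ = T₁·(V₂/V₁) = 721.2 K.
V constant ⇒ P ∝ T: V₃ = V₂; P₃ = P₂·(T₃/T₂) = 494.2 kPa.
Isobaric, so V/T is constant: P₄ = P₃; V₄ = V₃·(T₄/T₃) = 0.8312 L.

V₄ ≈ 0.831 L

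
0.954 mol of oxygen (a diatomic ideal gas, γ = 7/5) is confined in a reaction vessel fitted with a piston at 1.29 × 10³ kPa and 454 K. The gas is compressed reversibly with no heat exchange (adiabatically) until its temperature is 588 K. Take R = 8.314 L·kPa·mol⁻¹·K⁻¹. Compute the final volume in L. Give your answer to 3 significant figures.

From PV = nRT: V₁ = nRT₁/P₁ = 2.791 L.
Adiabatic (γ = 7/5), T V^(γ−1) and P V^γ constant: P₂ = P₁·(T₂/T₁)^(γ/(γ−1)) = 3189 kPa; V₂ = V₁·(T₁/T₂)^(1/(γ−1)) = 1.462 L.

V₂ ≈ 1.46 L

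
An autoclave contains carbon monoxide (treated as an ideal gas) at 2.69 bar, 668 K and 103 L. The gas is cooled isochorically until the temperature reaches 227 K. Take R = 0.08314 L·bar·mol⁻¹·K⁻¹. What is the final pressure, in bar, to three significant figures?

Isochoric, so P/T is constant: V₂ = V₁; P₂ = P₁·(T₂/T₁) = 0.9141 bar.

P₂ ≈ 0.914 bar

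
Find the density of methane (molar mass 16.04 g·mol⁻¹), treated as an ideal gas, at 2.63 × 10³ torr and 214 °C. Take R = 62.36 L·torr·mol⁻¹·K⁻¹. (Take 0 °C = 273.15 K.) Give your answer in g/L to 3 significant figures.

ρ ≈ 1.39 g/L

ρ = PM/(RT) = (2.63e+03 × 16.04) / (62.36 × 487.1)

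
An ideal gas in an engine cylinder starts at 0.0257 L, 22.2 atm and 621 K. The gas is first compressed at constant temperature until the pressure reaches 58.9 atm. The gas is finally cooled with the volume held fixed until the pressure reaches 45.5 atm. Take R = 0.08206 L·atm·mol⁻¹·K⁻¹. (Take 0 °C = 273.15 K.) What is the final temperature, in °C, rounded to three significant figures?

T₃ ≈ 207 °C

T constant ⇒ Boyle's law P V = const: T₂ = T₁; V₂ = V₁·(P₁/P₂) = 0.009687 L.
Isochoric, so P/T is constant: V₃ = V₂; T₃ = T₂·(P₃/P₂) = 479.7 K.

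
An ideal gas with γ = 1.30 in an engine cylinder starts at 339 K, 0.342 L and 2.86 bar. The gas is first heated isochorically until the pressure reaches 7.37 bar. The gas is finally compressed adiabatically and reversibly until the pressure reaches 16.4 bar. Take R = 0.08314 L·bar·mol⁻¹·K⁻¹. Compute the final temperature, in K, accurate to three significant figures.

Isochoric, so P/T is constant: V₂ = V₁; T₂ = T₁·(P₂/P₁) = 873.6 K.
Adiabatic (γ = 1.30), T V^(γ−1) and P V^γ constant: T₃ = T₂·(P₃/P₂)^((γ−1)/γ) = 1051 K; V₃ = V₂·(P₂/P₃)^(1/γ) = 0.1848 L.

T₃ ≈ 1.05e+03 K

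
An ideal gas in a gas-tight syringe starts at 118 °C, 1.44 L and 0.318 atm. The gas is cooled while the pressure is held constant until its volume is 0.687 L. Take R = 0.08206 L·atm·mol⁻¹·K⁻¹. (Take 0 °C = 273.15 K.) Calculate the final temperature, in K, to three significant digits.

T₂ ≈ 187 K

Convert: T₁ = 391.1 K.
P constant ⇒ V ∝ T: P₂ = P₁; T₂ = T₁·(V₂/V₁) = 186.6 K.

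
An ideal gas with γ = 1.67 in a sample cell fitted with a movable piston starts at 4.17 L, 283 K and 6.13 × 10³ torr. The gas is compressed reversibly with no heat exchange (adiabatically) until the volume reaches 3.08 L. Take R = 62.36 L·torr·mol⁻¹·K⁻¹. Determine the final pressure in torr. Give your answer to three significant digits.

P₂ ≈ 1.02e+04 torr

Reversible adiabatic, γ = 1.67: T₂ = T₁·(V₁/V₂)^(γ−1) = 346.7 K; P₂ = P₁·(V₁/V₂)^γ = 1.017e+04 torr.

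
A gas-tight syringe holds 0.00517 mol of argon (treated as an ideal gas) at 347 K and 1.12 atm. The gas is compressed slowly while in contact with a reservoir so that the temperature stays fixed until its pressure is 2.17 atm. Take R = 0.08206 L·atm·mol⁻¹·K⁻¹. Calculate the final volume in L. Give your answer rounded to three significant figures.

From PV = nRT: V₁ = nRT₁/P₁ = 0.1314 L.
T constant ⇒ Boyle's law P V = const: T₂ = T₁; V₂ = V₁·(P₁/P₂) = 0.06784 L.

V₂ ≈ 0.0678 L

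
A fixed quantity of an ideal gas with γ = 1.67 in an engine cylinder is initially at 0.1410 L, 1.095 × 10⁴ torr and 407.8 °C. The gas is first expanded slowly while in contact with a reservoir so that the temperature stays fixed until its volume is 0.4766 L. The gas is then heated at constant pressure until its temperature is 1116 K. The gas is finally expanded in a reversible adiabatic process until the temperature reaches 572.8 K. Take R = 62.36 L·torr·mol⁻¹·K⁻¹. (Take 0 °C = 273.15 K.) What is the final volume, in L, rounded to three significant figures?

Convert: T₁ = 681.0 K.
T constant ⇒ Boyle's law P V = const: T₂ = T₁; P₂ = P₁·(V₁/V₂) = 3240 torr.
Isobaric, so V/T is constant: P₃ = P₂; V₃ = V₂·(T₃/T₂) = 0.7811 L.
Adiabatic (γ = 1.67), T V^(γ−1) and P V^γ constant: P₄ = P₃·(T₄/T₃)^(γ/(γ−1)) = 614.5 torr; V₄ = V₃·(T₃/T₄)^(1/(γ−1)) = 2.114 L.

V₄ ≈ 2.11 L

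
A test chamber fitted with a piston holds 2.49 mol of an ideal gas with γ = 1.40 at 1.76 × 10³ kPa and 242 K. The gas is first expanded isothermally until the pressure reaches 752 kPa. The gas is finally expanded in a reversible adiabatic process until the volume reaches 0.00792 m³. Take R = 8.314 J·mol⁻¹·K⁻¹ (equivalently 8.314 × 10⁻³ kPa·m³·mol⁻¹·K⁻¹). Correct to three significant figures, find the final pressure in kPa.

From PV = nRT: V₁ = nRT₁/P₁ = 0.002847 m³.
T constant ⇒ Boyle's law P V = const: T₂ = T₁; V₂ = V₁·(P₁/P₂) = 0.006662 m³.
Adiabatic (γ = 1.40), T V^(γ−1) and P V^γ constant: T₃ = T₂·(V₂/V₃)^(γ−1) = 225.8 K; P₃ = P₂·(V₂/V₃)^γ = 590.3 kPa.

P₃ ≈ 590 kPa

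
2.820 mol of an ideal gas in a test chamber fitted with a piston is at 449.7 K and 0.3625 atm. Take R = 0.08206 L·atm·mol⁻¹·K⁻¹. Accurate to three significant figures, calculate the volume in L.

V ≈ 287 L

PV = nRT ⇒ V = nRT/P = (2.820 × 0.08206 × 449.7) / 0.3625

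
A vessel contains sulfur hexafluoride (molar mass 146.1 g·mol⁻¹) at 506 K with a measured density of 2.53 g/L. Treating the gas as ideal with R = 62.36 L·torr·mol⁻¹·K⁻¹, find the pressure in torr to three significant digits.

P ≈ 546 torr

ρ = PM/(RT) ⇒ P = ρRT/M = (2.53 × 62.36 × 506.0) / 146.1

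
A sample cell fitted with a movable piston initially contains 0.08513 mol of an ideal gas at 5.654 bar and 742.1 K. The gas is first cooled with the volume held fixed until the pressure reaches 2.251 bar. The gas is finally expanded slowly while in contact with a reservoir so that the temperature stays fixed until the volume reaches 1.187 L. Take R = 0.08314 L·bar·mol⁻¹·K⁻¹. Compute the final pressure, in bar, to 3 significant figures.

From PV = nRT: V₁ = nRT₁/P₁ = 0.9290 L.
Isochoric, so P/T is constant: V₂ = V₁; T₂ = T₁·(P₂/P₁) = 295.4 K.
T constant ⇒ Boyle's law P V = const: T₃ = T₂; P₃ = P₂·(V₂/V₃) = 1.762 bar.

P₃ ≈ 1.76 bar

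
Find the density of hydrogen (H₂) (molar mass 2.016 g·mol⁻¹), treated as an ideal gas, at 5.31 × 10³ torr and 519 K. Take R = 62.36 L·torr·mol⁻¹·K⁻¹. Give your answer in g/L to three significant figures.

ρ ≈ 0.331 g/L

ρ = PM/(RT) = (5.31e+03 × 2.016) / (62.36 × 519.0)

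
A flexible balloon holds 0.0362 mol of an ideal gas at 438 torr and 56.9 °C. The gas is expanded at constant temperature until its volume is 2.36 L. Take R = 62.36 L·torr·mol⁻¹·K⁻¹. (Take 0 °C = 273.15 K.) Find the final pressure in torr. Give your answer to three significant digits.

P₂ ≈ 316 torr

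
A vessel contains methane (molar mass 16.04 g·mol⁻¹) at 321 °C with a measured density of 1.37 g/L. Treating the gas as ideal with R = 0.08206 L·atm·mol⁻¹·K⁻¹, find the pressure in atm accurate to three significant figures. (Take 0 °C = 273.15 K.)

ρ = PM/(RT) ⇒ P = ρRT/M = (1.37 × 0.08206 × 594.1) / 16.04

P ≈ 4.16 atm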